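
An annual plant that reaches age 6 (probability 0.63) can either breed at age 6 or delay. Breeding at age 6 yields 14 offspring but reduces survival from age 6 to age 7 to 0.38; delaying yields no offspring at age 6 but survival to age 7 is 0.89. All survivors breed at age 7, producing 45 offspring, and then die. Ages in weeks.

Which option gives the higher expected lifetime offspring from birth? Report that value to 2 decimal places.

25.23

breed at age 6: R₀ = 0.63 × (14 + 0.38 × 45) = 0.63 × 31.1000 = 19.5930
delay to age 7: R₀ = 0.63 × (0.89 × 45) = 0.63 × 40.0500 = 25.2315
Higher: delay to age 7 (25.2315).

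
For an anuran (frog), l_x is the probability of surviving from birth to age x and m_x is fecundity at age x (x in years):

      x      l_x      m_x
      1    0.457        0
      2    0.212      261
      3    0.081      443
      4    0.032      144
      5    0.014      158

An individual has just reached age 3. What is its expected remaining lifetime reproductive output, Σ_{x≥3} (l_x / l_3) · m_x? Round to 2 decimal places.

l_3 = 0.081. Conditional survival from age 3 to x is l_x / l_3.
  x=3: (0.081/0.081) × 443 = 443.0000
  x=4: (0.032/0.081) × 144 = 56.8889
  x=5: (0.014/0.081) × 158 = 27.3086
Sum = 443.0000 + 56.8889 + 27.3086 = 527.1975

527.20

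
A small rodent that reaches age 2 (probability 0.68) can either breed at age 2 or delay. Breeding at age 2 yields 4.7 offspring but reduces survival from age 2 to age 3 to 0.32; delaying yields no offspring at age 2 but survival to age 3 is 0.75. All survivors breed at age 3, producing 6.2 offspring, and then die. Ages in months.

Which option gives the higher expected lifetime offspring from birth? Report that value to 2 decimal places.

breed at age 2: R₀ = 0.68 × (4.7 + 0.32 × 6.2) = 0.68 × 6.6840 = 4.5451
delay to age 3: R₀ = 0.68 × (0.75 × 6.2) = 0.68 × 4.6500 = 3.1620
Higher: breed at age 2 (4.5451).

4.55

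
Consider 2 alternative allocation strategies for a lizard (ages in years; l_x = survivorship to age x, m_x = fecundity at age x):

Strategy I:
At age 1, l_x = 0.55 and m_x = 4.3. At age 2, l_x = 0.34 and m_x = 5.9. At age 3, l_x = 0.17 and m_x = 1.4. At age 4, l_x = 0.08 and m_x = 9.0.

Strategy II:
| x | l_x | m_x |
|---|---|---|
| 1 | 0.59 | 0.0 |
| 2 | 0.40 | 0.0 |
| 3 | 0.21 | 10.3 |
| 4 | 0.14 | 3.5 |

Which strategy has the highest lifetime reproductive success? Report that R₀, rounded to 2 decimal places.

Strategy I: R₀ = 0.55×4.3 + 0.34×5.9 + 0.17×1.4 + 0.08×9.0 = 5.3290
Strategy II: R₀ = 0.59×0.0 + 0.40×0.0 + 0.21×10.3 + 0.14×3.5 = 2.6530
Highest R₀: strategy I with 5.3290.

5.33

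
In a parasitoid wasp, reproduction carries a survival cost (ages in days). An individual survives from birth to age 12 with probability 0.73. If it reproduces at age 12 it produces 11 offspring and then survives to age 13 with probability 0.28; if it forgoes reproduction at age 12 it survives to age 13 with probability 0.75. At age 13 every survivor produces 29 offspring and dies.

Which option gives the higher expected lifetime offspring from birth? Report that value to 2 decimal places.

breed at age 12: R₀ = 0.73 × (11 + 0.28 × 29) = 0.73 × 19.1200 = 13.9576
delay to age 13: R₀ = 0.73 × (0.75 × 29) = 0.73 × 21.7500 = 15.8775
Higher: delay to age 13 (15.8775).

15.88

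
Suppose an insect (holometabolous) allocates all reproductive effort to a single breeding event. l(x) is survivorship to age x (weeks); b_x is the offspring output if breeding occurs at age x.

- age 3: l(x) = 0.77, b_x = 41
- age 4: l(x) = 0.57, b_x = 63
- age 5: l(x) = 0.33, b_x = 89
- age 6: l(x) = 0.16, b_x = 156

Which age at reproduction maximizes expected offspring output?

4

Expected offspring if breeding at age x = l(x) × b_x:
  age 3: 0.77 × 41 = 31.570
  age 4: 0.57 × 63 = 35.910
  age 5: 0.33 × 89 = 29.370
  age 6: 0.16 × 156 = 24.960
Maximum at age 4 (35.910).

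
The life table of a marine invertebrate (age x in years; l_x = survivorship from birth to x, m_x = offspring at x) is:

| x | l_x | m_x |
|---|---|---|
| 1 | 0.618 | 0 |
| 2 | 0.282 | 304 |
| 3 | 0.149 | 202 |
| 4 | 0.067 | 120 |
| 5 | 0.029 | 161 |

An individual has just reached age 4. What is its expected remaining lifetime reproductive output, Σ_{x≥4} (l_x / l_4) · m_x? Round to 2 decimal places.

l_4 = 0.067. Conditional survival from age 4 to x is l_x / l_4.
  x=4: (0.067/0.067) × 120 = 120.0000
  x=5: (0.029/0.067) × 161 = 69.6866
Sum = 120.0000 + 69.6866 = 189.6866

189.69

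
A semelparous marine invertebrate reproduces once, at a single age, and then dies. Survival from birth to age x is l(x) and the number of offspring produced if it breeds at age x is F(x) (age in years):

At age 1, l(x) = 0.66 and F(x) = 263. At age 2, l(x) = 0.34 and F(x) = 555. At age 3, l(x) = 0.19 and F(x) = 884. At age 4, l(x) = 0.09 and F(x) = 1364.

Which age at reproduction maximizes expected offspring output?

Expected offspring if breeding at age x = l(x) × F(x):
  age 1: 0.66 × 263 = 173.580
  age 2: 0.34 × 555 = 188.700
  age 3: 0.19 × 884 = 167.960
  age 4: 0.09 × 1364 = 122.760
Maximum at age 2 (188.700).

2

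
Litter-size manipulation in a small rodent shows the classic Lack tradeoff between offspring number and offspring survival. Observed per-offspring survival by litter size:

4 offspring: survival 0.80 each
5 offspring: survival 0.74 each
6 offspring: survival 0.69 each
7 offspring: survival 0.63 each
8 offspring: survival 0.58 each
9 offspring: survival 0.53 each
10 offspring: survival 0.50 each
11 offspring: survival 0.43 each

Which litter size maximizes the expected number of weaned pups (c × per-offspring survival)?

Expected weaned pups = c × s(c):
  c=4: 4 × 0.80 = 3.200
  c=5: 5 × 0.74 = 3.700
  c=6: 6 × 0.69 = 4.140
  c=7: 7 × 0.63 = 4.410
  c=8: 8 × 0.58 = 4.640
  c=9: 9 × 0.53 = 4.770
  c=10: 10 × 0.50 = 5.000
  c=11: 11 × 0.43 = 4.730
Maximum at c = 10 (5.000 weaned pups).

10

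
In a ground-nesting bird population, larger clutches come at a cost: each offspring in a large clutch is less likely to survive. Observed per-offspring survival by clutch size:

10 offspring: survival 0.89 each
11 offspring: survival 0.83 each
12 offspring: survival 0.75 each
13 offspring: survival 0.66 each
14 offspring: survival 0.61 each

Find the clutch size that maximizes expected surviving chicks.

Expected surviving chicks = c × s(c):
  c=10: 10 × 0.89 = 8.900
  c=11: 11 × 0.83 = 9.130
  c=12: 12 × 0.75 = 9.000
  c=13: 13 × 0.66 = 8.580
  c=14: 14 × 0.61 = 8.540
Maximum at c = 11 (9.130 surviving chicks).

11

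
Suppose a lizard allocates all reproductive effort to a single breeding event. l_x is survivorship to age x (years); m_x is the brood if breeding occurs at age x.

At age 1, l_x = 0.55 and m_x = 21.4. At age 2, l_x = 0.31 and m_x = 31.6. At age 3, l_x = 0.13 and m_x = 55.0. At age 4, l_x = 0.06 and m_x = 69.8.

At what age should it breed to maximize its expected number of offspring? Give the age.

Expected offspring if breeding at age x = l_x × m_x:
  age 1: 0.55 × 21.4 = 11.770
  age 2: 0.31 × 31.6 = 9.796
  age 3: 0.13 × 55.0 = 7.150
  age 4: 0.06 × 69.8 = 4.188
Maximum at age 1 (11.770).

1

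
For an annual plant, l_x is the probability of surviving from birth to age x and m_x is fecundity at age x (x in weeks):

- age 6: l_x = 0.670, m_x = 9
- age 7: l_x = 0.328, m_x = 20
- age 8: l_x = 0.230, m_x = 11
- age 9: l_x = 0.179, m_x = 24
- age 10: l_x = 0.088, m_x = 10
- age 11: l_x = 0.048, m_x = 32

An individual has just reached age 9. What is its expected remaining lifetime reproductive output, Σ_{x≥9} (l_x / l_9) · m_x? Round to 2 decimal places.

37.50

l_9 = 0.179. Conditional survival from age 9 to x is l_x / l_9.
  x=9: (0.179/0.179) × 24 = 24.0000
  x=10: (0.088/0.179) × 10 = 4.9162
  x=11: (0.048/0.179) × 32 = 8.5810
Sum = 24.0000 + 4.9162 + 8.5810 = 37.4972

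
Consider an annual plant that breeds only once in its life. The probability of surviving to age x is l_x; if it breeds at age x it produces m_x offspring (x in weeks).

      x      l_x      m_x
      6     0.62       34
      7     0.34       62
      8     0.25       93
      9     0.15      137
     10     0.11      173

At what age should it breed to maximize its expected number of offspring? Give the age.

Expected offspring if breeding at age x = l_x × m_x:
  age 6: 0.62 × 34 = 21.080
  age 7: 0.34 × 62 = 21.080
  age 8: 0.25 × 93 = 23.250
  age 9: 0.15 × 137 = 20.550
  age 10: 0.11 × 173 = 19.030
Maximum at age 8 (23.250).

8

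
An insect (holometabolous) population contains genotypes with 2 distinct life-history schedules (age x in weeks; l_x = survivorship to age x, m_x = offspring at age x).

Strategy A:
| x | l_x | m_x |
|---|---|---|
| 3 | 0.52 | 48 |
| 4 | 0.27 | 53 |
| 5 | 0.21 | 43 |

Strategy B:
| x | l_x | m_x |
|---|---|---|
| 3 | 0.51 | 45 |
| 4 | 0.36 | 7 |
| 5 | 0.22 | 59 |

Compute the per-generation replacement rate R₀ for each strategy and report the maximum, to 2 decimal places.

48.30

Strategy A: R₀ = 0.52×48 + 0.27×53 + 0.21×43 = 48.3000
Strategy B: R₀ = 0.51×45 + 0.36×7 + 0.22×59 = 38.4500
Highest R₀: strategy A with 48.3000.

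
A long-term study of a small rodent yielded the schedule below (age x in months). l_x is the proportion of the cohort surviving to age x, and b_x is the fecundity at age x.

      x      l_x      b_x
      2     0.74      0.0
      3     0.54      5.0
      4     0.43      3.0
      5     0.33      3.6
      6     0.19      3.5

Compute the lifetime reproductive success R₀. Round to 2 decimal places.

5.84

R₀ = Σ l_x b_x:
  age 2: 0.74 × 0.0 = 0.0000
  age 3: 0.54 × 5.0 = 2.7000
  age 4: 0.43 × 3.0 = 1.2900
  age 5: 0.33 × 3.6 = 1.1880
  age 6: 0.19 × 3.5 = 0.6650
R₀ = 0.0000 + 2.7000 + 1.2900 + 1.1880 + 0.6650 = 5.8430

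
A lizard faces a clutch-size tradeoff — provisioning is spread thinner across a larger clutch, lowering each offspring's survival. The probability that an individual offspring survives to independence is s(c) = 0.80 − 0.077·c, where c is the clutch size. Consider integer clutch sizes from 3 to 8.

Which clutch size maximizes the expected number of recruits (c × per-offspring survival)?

Expected recruits = c × s(c):
  c=3: 3 × 0.569 = 1.707
  c=4: 4 × 0.492 = 1.968
  c=5: 5 × 0.415 = 2.075
  c=6: 6 × 0.338 = 2.028
  c=7: 7 × 0.261 = 1.827
  c=8: 8 × 0.184 = 1.472
Maximum at c = 5 (2.075 recruits).

5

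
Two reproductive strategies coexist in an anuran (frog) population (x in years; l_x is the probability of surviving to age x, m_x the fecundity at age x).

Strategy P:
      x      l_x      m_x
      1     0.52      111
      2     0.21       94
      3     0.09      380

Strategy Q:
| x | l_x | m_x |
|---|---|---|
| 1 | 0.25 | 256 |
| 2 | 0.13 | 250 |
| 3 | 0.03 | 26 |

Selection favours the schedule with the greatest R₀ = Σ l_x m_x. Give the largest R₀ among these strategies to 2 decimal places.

111.66

Strategy P: R₀ = 0.52×111 + 0.21×94 + 0.09×380 = 111.6600
Strategy Q: R₀ = 0.25×256 + 0.13×250 + 0.03×26 = 97.2800
Highest R₀: strategy P with 111.6600.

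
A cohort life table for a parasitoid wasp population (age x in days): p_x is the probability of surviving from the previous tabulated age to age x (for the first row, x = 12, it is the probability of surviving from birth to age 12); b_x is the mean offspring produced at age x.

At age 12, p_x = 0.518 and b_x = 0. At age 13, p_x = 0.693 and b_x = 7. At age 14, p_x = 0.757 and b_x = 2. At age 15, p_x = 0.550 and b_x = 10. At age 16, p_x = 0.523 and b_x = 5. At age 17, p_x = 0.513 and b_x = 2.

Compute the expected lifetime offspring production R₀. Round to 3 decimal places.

5.022

Survivorship from birth: l_x = p_12·p_13·…·p_x.
  l_12 = 0.51800
  l_13 = 0.35897
  l_14 = 0.27174
  l_15 = 0.14946
  l_16 = 0.07817
  l_17 = 0.04010
R₀ = Σ l_x b_x:
  age 12: 0.51800 × 0 = 0.0000
  age 13: 0.35897 × 7 = 2.5128
  age 14: 0.27174 × 2 = 0.5435
  age 15: 0.14946 × 10 = 1.4946
  age 16: 0.07817 × 5 = 0.3909
  age 17: 0.04010 × 2 = 0.0802
R₀ = 0.0000 + 2.5128 + 0.5435 + 1.4946 + 0.3909 + 0.0802 = 5.0219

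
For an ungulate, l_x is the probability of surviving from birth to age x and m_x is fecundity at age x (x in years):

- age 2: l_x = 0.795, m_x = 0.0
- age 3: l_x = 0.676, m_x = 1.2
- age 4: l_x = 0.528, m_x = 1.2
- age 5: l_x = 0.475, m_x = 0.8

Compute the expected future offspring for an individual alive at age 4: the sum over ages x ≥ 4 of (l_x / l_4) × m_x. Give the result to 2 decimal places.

l_4 = 0.528. Conditional survival from age 4 to x is l_x / l_4.
  x=4: (0.528/0.528) × 1.2 = 1.2000
  x=5: (0.475/0.528) × 0.8 = 0.7197
Sum = 1.2000 + 0.7197 = 1.9197

1.92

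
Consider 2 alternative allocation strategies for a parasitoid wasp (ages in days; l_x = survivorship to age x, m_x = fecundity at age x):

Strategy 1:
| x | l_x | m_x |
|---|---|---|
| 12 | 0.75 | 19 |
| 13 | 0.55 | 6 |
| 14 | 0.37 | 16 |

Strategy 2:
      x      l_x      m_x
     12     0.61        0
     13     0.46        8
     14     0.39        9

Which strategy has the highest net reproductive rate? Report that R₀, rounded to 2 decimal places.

Strategy 1: R₀ = 0.75×19 + 0.55×6 + 0.37×16 = 23.4700
Strategy 2: R₀ = 0.61×0 + 0.46×8 + 0.39×9 = 7.1900
Highest R₀: strategy 1 with 23.4700.

23.47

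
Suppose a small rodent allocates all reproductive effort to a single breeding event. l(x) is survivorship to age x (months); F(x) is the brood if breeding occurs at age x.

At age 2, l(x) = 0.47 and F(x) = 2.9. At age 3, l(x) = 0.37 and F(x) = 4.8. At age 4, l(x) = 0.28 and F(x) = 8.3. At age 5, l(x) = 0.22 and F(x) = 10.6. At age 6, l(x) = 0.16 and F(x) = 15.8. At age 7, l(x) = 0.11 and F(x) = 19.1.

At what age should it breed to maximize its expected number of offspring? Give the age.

6

Expected offspring if breeding at age x = l(x) × F(x):
  age 2: 0.47 × 2.9 = 1.363
  age 3: 0.37 × 4.8 = 1.776
  age 4: 0.28 × 8.3 = 2.324
  age 5: 0.22 × 10.6 = 2.332
  age 6: 0.16 × 15.8 = 2.528
  age 7: 0.11 × 19.1 = 2.101
Maximum at age 6 (2.528).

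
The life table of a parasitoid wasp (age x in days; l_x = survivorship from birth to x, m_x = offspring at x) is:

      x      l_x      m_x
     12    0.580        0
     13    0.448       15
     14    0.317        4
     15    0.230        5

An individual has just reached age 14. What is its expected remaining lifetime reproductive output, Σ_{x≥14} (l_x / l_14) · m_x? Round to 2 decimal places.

l_14 = 0.317. Conditional survival from age 14 to x is l_x / l_14.
  x=14: (0.317/0.317) × 4 = 4.0000
  x=15: (0.230/0.317) × 5 = 3.6278
Sum = 4.0000 + 3.6278 = 7.6278

7.63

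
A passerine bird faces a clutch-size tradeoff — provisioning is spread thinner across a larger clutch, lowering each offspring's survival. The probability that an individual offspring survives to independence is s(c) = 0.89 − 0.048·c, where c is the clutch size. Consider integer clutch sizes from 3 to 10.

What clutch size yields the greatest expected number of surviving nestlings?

9

Expected surviving nestlings = c × s(c):
  c=3: 3 × 0.746 = 2.238
  c=4: 4 × 0.698 = 2.792
  c=5: 5 × 0.650 = 3.250
  c=6: 6 × 0.602 = 3.612
  c=7: 7 × 0.554 = 3.878
  c=8: 8 × 0.506 = 4.048
  c=9: 9 × 0.458 = 4.122
  c=10: 10 × 0.410 = 4.100
Maximum at c = 9 (4.122 surviving nestlings).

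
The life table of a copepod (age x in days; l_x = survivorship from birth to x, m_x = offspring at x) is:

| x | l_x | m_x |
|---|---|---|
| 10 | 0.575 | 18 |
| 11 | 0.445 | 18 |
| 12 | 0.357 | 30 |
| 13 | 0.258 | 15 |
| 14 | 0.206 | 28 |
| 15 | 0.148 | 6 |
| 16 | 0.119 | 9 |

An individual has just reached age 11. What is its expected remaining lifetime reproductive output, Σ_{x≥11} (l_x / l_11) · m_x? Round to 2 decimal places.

68.13

l_11 = 0.445. Conditional survival from age 11 to x is l_x / l_11.
  x=11: (0.445/0.445) × 18 = 18.0000
  x=12: (0.357/0.445) × 30 = 24.0674
  x=13: (0.258/0.445) × 15 = 8.6966
  x=14: (0.206/0.445) × 28 = 12.9618
  x=15: (0.148/0.445) × 6 = 1.9955
  x=16: (0.119/0.445) × 9 = 2.4067
Sum = 18.0000 + 24.0674 + 8.6966 + 12.9618 + 1.9955 + 2.4067 = 68.1281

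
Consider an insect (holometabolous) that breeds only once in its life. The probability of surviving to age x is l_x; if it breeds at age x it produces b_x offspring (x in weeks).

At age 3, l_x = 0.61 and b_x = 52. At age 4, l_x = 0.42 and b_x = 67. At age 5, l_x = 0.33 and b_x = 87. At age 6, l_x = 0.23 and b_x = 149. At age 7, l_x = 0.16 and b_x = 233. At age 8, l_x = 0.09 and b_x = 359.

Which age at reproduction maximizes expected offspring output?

Expected offspring if breeding at age x = l_x × b_x:
  age 3: 0.61 × 52 = 31.720
  age 4: 0.42 × 67 = 28.140
  age 5: 0.33 × 87 = 28.710
  age 6: 0.23 × 149 = 34.270
  age 7: 0.16 × 233 = 37.280
  age 8: 0.09 × 359 = 32.310
Maximum at age 7 (37.280).

7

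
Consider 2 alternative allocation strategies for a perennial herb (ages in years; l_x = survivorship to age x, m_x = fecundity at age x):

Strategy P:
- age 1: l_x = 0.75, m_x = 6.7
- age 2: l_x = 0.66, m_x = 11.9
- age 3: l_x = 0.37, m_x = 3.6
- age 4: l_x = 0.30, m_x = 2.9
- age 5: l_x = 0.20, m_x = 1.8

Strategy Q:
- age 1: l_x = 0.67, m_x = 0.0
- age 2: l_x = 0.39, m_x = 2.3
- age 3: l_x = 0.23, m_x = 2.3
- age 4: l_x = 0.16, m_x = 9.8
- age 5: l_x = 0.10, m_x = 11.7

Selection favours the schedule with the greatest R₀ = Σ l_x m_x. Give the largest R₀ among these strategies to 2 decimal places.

15.44

Strategy P: R₀ = 0.75×6.7 + 0.66×11.9 + 0.37×3.6 + 0.30×2.9 + 0.20×1.8 = 15.4410
Strategy Q: R₀ = 0.67×0.0 + 0.39×2.3 + 0.23×2.3 + 0.16×9.8 + 0.10×11.7 = 4.1640
Highest R₀: strategy P with 15.4410.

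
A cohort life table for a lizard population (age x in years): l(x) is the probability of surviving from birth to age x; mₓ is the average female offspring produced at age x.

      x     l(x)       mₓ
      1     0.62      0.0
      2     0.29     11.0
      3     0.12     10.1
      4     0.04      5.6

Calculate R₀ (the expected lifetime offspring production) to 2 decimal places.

R₀ = Σ l(x) mₓ:
  age 1: 0.62 × 0.0 = 0.0000
  age 2: 0.29 × 11.0 = 3.1900
  age 3: 0.12 × 10.1 = 1.2120
  age 4: 0.04 × 5.6 = 0.2240
R₀ = 0.0000 + 3.1900 + 1.2120 + 0.2240 = 4.6260

4.63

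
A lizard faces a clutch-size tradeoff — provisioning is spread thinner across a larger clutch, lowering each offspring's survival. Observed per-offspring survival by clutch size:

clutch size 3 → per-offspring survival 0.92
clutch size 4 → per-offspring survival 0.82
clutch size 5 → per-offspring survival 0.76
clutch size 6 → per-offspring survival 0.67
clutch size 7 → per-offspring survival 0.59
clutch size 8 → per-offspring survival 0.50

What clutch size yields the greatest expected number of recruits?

7

Expected recruits = c × s(c):
  c=3: 3 × 0.92 = 2.760
  c=4: 4 × 0.82 = 3.280
  c=5: 5 × 0.76 = 3.800
  c=6: 6 × 0.67 = 4.020
  c=7: 7 × 0.59 = 4.130
  c=8: 8 × 0.50 = 4.000
Maximum at c = 7 (4.130 recruits).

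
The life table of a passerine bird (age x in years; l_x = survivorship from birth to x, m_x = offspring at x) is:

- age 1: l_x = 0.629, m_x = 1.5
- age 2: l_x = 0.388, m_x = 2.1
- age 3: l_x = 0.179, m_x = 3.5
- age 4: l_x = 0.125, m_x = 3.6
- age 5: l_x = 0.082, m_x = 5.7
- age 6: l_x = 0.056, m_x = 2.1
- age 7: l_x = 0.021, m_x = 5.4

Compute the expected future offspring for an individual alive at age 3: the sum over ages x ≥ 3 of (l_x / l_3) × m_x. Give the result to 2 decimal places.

9.92

l_3 = 0.179. Conditional survival from age 3 to x is l_x / l_3.
  x=3: (0.179/0.179) × 3.5 = 3.5000
  x=4: (0.125/0.179) × 3.6 = 2.5140
  x=5: (0.082/0.179) × 5.7 = 2.6112
  x=6: (0.056/0.179) × 2.1 = 0.6570
  x=7: (0.021/0.179) × 5.4 = 0.6335
Sum = 3.5000 + 2.5140 + 2.6112 + 0.6570 + 0.6335 = 9.9156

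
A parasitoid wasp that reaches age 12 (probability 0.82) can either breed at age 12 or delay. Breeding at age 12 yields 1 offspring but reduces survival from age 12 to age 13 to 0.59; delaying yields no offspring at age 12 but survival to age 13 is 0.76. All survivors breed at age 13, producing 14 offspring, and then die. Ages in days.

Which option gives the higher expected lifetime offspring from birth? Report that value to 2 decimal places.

8.72

breed at age 12: R₀ = 0.82 × (1 + 0.59 × 14) = 0.82 × 9.2600 = 7.5932
delay to age 13: R₀ = 0.82 × (0.76 × 14) = 0.82 × 10.6400 = 8.7248
Higher: delay to age 13 (8.7248).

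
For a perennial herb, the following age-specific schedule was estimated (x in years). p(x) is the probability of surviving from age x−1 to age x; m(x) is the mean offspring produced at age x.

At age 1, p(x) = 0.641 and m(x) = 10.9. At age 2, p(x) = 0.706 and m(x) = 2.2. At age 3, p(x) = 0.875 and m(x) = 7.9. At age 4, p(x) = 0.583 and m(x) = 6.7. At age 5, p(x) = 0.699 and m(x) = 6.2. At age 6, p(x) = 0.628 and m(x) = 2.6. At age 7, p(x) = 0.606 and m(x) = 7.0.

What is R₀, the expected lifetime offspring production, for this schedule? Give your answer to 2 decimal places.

14.35

Survivorship from birth: l_x = p_1·p_2·…·p_x.
  l_1 = 0.64100
  l_2 = 0.45255
  l_3 = 0.39598
  l_4 = 0.23086
  l_5 = 0.16137
  l_6 = 0.10134
  l_7 = 0.06141
R₀ = Σ l_x m(x):
  age 1: 0.64100 × 10.9 = 6.9869
  age 2: 0.45255 × 2.2 = 0.9956
  age 3: 0.39598 × 7.9 = 3.1282
  age 4: 0.23086 × 6.7 = 1.5468
  age 5: 0.16137 × 6.2 = 1.0005
  age 6: 0.10134 × 2.6 = 0.2635
  age 7: 0.06141 × 7.0 = 0.4299
R₀ = 6.9869 + 0.9956 + 3.1282 + 1.5468 + 1.0005 + 0.2635 + 0.4299 = 14.3514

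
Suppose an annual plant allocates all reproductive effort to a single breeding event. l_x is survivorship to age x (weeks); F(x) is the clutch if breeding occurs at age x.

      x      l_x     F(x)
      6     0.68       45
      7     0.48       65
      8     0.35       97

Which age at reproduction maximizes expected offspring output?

8

Expected offspring if breeding at age x = l_x × F(x):
  age 6: 0.68 × 45 = 30.600
  age 7: 0.48 × 65 = 31.200
  age 8: 0.35 × 97 = 33.950
Maximum at age 8 (33.950).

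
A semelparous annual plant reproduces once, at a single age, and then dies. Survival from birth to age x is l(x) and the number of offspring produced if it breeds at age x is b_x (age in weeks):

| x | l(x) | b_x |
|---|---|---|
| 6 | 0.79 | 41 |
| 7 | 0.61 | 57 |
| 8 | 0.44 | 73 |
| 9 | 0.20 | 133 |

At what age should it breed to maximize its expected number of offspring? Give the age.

7

Expected offspring if breeding at age x = l(x) × b_x:
  age 6: 0.79 × 41 = 32.390
  age 7: 0.61 × 57 = 34.770
  age 8: 0.44 × 73 = 32.120
  age 9: 0.20 × 133 = 26.600
Maximum at age 7 (34.770).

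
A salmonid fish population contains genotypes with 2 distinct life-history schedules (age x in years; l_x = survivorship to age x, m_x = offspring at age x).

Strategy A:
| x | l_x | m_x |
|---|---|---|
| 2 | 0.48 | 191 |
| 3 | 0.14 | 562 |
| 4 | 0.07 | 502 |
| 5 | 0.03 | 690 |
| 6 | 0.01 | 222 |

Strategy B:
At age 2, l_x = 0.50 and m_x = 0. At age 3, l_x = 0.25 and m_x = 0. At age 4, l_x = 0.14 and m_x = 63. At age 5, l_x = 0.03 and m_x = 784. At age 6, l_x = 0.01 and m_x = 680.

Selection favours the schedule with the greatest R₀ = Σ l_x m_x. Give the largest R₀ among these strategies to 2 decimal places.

228.42

Strategy A: R₀ = 0.48×191 + 0.14×562 + 0.07×502 + 0.03×690 + 0.01×222 = 228.4200
Strategy B: R₀ = 0.50×0 + 0.25×0 + 0.14×63 + 0.03×784 + 0.01×680 = 39.1400
Highest R₀: strategy A with 228.4200.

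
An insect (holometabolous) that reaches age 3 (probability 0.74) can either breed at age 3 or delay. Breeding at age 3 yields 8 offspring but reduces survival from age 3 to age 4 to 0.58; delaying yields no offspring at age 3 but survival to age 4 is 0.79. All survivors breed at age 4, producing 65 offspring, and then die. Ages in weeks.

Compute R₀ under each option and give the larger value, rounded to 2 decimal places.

breed at age 3: R₀ = 0.74 × (8 + 0.58 × 65) = 0.74 × 45.7000 = 33.8180
delay to age 4: R₀ = 0.74 × (0.79 × 65) = 0.74 × 51.3500 = 37.9990
Higher: delay to age 4 (37.9990).

38.00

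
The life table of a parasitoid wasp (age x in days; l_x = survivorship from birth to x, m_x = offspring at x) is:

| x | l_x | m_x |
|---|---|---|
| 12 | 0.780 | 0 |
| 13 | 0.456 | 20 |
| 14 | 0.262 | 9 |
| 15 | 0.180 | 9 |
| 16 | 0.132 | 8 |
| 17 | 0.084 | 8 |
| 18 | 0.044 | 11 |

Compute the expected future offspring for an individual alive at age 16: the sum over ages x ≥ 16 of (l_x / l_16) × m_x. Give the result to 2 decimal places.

16.76

l_16 = 0.132. Conditional survival from age 16 to x is l_x / l_16.
  x=16: (0.132/0.132) × 8 = 8.0000
  x=17: (0.084/0.132) × 8 = 5.0909
  x=18: (0.044/0.132) × 11 = 3.6667
Sum = 8.0000 + 5.0909 + 3.6667 = 16.7576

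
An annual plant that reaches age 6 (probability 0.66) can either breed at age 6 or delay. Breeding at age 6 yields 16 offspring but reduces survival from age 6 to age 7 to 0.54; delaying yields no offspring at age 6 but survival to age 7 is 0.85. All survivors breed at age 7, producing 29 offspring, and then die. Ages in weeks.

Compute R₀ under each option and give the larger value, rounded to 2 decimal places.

20.90

breed at age 6: R₀ = 0.66 × (16 + 0.54 × 29) = 0.66 × 31.6600 = 20.8956
delay to age 7: R₀ = 0.66 × (0.85 × 29) = 0.66 × 24.6500 = 16.2690
Higher: breed at age 6 (20.8956).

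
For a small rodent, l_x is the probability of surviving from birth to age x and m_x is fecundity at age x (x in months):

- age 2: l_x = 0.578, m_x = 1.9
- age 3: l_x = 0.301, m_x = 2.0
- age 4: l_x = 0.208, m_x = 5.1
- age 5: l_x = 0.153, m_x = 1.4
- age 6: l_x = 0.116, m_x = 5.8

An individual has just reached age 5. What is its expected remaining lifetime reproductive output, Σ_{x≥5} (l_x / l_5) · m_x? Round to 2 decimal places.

l_5 = 0.153. Conditional survival from age 5 to x is l_x / l_5.
  x=5: (0.153/0.153) × 1.4 = 1.4000
  x=6: (0.116/0.153) × 5.8 = 4.3974
Sum = 1.4000 + 4.3974 = 5.7974

5.80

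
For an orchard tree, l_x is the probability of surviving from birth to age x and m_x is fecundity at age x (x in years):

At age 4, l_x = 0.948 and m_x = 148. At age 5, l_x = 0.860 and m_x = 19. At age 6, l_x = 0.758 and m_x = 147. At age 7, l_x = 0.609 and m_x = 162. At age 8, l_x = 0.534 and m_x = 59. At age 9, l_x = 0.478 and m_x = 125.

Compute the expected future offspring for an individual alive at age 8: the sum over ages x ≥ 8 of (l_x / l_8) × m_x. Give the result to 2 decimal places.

l_8 = 0.534. Conditional survival from age 8 to x is l_x / l_8.
  x=8: (0.534/0.534) × 59 = 59.0000
  x=9: (0.478/0.534) × 125 = 111.8914
Sum = 59.0000 + 111.8914 = 170.8914

170.89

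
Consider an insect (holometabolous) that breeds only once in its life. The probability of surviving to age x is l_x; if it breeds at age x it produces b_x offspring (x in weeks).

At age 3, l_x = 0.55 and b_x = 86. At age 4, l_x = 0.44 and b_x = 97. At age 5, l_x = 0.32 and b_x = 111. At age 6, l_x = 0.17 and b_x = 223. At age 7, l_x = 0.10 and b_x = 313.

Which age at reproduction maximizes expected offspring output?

3

Expected offspring if breeding at age x = l_x × b_x:
  age 3: 0.55 × 86 = 47.300
  age 4: 0.44 × 97 = 42.680
  age 5: 0.32 × 111 = 35.520
  age 6: 0.17 × 223 = 37.910
  age 7: 0.10 × 313 = 31.300
Maximum at age 3 (47.300).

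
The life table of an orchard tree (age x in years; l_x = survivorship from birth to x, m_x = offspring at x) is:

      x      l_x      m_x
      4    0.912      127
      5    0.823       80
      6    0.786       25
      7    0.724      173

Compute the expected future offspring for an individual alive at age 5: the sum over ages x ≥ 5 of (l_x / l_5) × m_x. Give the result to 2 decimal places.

256.07

l_5 = 0.823. Conditional survival from age 5 to x is l_x / l_5.
  x=5: (0.823/0.823) × 80 = 80.0000
  x=6: (0.786/0.823) × 25 = 23.8761
  x=7: (0.724/0.823) × 173 = 152.1896
Sum = 80.0000 + 23.8761 + 152.1896 = 256.0656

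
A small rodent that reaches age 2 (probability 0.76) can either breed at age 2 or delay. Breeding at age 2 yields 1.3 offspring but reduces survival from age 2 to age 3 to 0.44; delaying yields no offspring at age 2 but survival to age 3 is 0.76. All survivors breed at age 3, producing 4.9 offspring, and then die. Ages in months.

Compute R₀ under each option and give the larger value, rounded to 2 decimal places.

2.83

breed at age 2: R₀ = 0.76 × (1.3 + 0.44 × 4.9) = 0.76 × 3.4560 = 2.6266
delay to age 3: R₀ = 0.76 × (0.76 × 4.9) = 0.76 × 3.7240 = 2.8302
Higher: delay to age 3 (2.8302).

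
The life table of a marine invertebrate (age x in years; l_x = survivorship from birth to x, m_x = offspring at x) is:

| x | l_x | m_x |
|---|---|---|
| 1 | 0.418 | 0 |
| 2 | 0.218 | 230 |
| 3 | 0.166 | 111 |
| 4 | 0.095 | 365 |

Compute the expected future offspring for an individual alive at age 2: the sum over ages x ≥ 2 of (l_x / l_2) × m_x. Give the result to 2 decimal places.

l_2 = 0.218. Conditional survival from age 2 to x is l_x / l_2.
  x=2: (0.218/0.218) × 230 = 230.0000
  x=3: (0.166/0.218) × 111 = 84.5229
  x=4: (0.095/0.218) × 365 = 159.0596
Sum = 230.0000 + 84.5229 + 159.0596 = 473.5826

473.58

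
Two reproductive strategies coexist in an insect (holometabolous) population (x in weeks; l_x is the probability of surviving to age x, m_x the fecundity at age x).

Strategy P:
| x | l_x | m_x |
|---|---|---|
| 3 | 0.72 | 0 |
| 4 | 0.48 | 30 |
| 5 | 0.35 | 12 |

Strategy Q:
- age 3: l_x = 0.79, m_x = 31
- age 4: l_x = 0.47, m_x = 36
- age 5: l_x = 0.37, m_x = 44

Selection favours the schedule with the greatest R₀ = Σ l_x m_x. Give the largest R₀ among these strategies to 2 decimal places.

Strategy P: R₀ = 0.72×0 + 0.48×30 + 0.35×12 = 18.6000
Strategy Q: R₀ = 0.79×31 + 0.47×36 + 0.37×44 = 57.6900
Highest R₀: strategy Q with 57.6900.

57.69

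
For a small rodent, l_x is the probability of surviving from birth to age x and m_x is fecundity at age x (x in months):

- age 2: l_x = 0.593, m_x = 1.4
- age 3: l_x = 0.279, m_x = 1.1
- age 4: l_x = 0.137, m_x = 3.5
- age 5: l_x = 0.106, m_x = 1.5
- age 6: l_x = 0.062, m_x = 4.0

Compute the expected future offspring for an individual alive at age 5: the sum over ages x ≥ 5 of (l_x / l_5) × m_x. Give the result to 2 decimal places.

l_5 = 0.106. Conditional survival from age 5 to x is l_x / l_5.
  x=5: (0.106/0.106) × 1.5 = 1.5000
  x=6: (0.062/0.106) × 4.0 = 2.3396
Sum = 1.5000 + 2.3396 = 3.8396

3.84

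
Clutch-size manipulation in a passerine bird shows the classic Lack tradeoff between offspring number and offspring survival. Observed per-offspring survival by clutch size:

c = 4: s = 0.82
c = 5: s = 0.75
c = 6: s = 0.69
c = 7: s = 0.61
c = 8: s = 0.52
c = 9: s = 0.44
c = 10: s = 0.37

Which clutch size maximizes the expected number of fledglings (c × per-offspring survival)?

7

Expected fledglings = c × s(c):
  c=4: 4 × 0.82 = 3.280
  c=5: 5 × 0.75 = 3.750
  c=6: 6 × 0.69 = 4.140
  c=7: 7 × 0.61 = 4.270
  c=8: 8 × 0.52 = 4.160
  c=9: 9 × 0.44 = 3.960
  c=10: 10 × 0.37 = 3.700
Maximum at c = 7 (4.270 fledglings).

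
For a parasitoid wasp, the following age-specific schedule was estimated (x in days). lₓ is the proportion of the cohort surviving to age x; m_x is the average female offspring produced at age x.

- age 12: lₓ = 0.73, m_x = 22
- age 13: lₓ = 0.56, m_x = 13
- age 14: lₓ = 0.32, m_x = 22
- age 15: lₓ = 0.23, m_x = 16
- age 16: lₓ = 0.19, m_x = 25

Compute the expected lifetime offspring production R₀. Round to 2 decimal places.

38.81

R₀ = Σ lₓ m_x:
  age 12: 0.73 × 22 = 16.0600
  age 13: 0.56 × 13 = 7.2800
  age 14: 0.32 × 22 = 7.0400
  age 15: 0.23 × 16 = 3.6800
  age 16: 0.19 × 25 = 4.7500
R₀ = 16.0600 + 7.2800 + 7.0400 + 3.6800 + 4.7500 = 38.8100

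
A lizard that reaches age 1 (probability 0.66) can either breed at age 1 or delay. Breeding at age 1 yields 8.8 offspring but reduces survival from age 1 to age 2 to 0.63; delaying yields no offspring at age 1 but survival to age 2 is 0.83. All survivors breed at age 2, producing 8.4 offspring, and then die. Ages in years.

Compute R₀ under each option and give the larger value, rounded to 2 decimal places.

9.30

breed at age 1: R₀ = 0.66 × (8.8 + 0.63 × 8.4) = 0.66 × 14.0920 = 9.3007
delay to age 2: R₀ = 0.66 × (0.83 × 8.4) = 0.66 × 6.9720 = 4.6015
Higher: breed at age 1 (9.3007).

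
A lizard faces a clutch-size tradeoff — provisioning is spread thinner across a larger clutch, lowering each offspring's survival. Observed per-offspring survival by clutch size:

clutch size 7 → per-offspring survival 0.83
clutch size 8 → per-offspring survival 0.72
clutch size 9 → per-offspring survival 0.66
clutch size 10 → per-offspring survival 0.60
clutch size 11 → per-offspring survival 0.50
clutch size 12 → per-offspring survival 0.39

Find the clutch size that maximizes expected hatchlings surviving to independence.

Expected hatchlings surviving to independence = c × s(c):
  c=7: 7 × 0.83 = 5.810
  c=8: 8 × 0.72 = 5.760
  c=9: 9 × 0.66 = 5.940
  c=10: 10 × 0.60 = 6.000
  c=11: 11 × 0.50 = 5.500
  c=12: 12 × 0.39 = 4.680
Maximum at c = 10 (6.000 hatchlings surviving to independence).

10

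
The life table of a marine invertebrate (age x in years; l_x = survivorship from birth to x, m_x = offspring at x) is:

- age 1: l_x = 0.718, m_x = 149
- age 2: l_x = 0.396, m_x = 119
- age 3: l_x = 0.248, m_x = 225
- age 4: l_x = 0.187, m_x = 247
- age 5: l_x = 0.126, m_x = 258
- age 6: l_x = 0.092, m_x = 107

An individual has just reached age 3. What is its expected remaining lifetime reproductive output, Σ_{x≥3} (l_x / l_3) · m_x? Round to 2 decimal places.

582.02

l_3 = 0.248. Conditional survival from age 3 to x is l_x / l_3.
  x=3: (0.248/0.248) × 225 = 225.0000
  x=4: (0.187/0.248) × 247 = 186.2460
  x=5: (0.126/0.248) × 258 = 131.0806
  x=6: (0.092/0.248) × 107 = 39.6935
Sum = 225.0000 + 186.2460 + 131.0806 + 39.6935 = 582.0202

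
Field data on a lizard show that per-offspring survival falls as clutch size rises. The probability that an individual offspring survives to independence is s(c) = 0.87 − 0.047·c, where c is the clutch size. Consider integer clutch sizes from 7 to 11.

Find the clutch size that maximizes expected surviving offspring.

9

Expected surviving offspring = c × s(c):
  c=7: 7 × 0.541 = 3.787
  c=8: 8 × 0.494 = 3.952
  c=9: 9 × 0.447 = 4.023
  c=10: 10 × 0.400 = 4.000
  c=11: 11 × 0.353 = 3.883
Maximum at c = 9 (4.023 surviving offspring).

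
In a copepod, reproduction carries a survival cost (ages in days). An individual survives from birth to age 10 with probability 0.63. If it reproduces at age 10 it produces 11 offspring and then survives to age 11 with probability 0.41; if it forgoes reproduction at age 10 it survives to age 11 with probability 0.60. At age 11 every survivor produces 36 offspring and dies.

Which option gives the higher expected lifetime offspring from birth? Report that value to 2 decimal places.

16.23

breed at age 10: R₀ = 0.63 × (11 + 0.41 × 36) = 0.63 × 25.7600 = 16.2288
delay to age 11: R₀ = 0.63 × (0.60 × 36) = 0.63 × 21.6000 = 13.6080
Higher: breed at age 10 (16.2288).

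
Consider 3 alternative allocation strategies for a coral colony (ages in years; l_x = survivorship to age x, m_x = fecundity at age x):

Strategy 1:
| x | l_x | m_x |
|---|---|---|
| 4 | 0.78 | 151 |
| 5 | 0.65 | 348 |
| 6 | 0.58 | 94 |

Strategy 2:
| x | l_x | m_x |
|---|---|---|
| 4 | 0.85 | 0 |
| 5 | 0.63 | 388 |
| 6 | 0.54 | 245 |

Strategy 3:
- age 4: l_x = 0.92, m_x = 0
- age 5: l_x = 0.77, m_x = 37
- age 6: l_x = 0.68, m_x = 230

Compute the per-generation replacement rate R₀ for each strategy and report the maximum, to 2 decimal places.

398.50

Strategy 1: R₀ = 0.78×151 + 0.65×348 + 0.58×94 = 398.5000
Strategy 2: R₀ = 0.85×0 + 0.63×388 + 0.54×245 = 376.7400
Strategy 3: R₀ = 0.92×0 + 0.77×37 + 0.68×230 = 184.8900
Highest R₀: strategy 1 with 398.5000.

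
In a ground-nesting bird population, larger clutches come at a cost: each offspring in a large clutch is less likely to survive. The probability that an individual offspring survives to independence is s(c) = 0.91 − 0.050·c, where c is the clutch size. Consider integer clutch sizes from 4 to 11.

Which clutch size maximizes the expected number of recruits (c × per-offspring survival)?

Expected recruits = c × s(c):
  c=4: 4 × 0.710 = 2.840
  c=5: 5 × 0.660 = 3.300
  c=6: 6 × 0.610 = 3.660
  c=7: 7 × 0.560 = 3.920
  c=8: 8 × 0.510 = 4.080
  c=9: 9 × 0.460 = 4.140
  c=10: 10 × 0.410 = 4.100
  c=11: 11 × 0.360 = 3.960
Maximum at c = 9 (4.140 recruits).

9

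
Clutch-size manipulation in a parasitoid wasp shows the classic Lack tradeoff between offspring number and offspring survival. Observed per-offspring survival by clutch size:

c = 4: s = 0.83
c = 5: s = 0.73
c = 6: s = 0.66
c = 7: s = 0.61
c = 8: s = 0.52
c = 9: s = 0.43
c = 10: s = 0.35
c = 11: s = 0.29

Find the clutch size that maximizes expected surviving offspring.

Expected surviving offspring = c × s(c):
  c=4: 4 × 0.83 = 3.320
  c=5: 5 × 0.73 = 3.650
  c=6: 6 × 0.66 = 3.960
  c=7: 7 × 0.61 = 4.270
  c=8: 8 × 0.52 = 4.160
  c=9: 9 × 0.43 = 3.870
  c=10: 10 × 0.35 = 3.500
  c=11: 11 × 0.29 = 3.190
Maximum at c = 7 (4.270 surviving offspring).

7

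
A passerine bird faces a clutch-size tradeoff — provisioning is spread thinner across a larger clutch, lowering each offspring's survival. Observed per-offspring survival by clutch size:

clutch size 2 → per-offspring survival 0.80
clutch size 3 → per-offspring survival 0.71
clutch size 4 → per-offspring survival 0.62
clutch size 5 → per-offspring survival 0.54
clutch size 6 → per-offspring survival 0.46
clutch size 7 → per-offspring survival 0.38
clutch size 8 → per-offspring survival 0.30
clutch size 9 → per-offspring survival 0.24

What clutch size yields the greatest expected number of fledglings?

Expected fledglings = c × s(c):
  c=2: 2 × 0.80 = 1.600
  c=3: 3 × 0.71 = 2.130
  c=4: 4 × 0.62 = 2.480
  c=5: 5 × 0.54 = 2.700
  c=6: 6 × 0.46 = 2.760
  c=7: 7 × 0.38 = 2.660
  c=8: 8 × 0.30 = 2.400
  c=9: 9 × 0.24 = 2.160
Maximum at c = 6 (2.760 fledglings).

6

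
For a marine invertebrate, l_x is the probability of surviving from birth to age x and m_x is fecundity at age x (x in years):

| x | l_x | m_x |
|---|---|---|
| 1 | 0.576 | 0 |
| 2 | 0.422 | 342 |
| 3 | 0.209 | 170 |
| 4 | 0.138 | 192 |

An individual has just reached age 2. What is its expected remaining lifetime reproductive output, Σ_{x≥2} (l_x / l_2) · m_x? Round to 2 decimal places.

l_2 = 0.422. Conditional survival from age 2 to x is l_x / l_2.
  x=2: (0.422/0.422) × 342 = 342.0000
  x=3: (0.209/0.422) × 170 = 84.1943
  x=4: (0.138/0.422) × 192 = 62.7867
Sum = 342.0000 + 84.1943 + 62.7867 = 488.9810

488.98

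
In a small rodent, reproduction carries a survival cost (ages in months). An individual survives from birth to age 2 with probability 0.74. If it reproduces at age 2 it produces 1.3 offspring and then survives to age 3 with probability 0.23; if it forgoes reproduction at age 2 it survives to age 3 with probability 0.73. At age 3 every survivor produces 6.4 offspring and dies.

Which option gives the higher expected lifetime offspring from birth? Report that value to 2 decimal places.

breed at age 2: R₀ = 0.74 × (1.3 + 0.23 × 6.4) = 0.74 × 2.7720 = 2.0513
delay to age 3: R₀ = 0.74 × (0.73 × 6.4) = 0.74 × 4.6720 = 3.4573
Higher: delay to age 3 (3.4573).

3.46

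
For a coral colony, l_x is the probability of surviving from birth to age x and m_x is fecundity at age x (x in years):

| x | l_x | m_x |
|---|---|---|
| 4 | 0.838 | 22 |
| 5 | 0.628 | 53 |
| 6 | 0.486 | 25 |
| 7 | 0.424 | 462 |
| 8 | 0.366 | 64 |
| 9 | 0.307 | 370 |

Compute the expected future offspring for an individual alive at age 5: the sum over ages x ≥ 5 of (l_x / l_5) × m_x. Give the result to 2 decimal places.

l_5 = 0.628. Conditional survival from age 5 to x is l_x / l_5.
  x=5: (0.628/0.628) × 53 = 53.0000
  x=6: (0.486/0.628) × 25 = 19.3471
  x=7: (0.424/0.628) × 462 = 311.9236
  x=8: (0.366/0.628) × 64 = 37.2994
  x=9: (0.307/0.628) × 370 = 180.8758
Sum = 53.0000 + 19.3471 + 311.9236 + 37.2994 + 180.8758 = 602.4459

602.45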